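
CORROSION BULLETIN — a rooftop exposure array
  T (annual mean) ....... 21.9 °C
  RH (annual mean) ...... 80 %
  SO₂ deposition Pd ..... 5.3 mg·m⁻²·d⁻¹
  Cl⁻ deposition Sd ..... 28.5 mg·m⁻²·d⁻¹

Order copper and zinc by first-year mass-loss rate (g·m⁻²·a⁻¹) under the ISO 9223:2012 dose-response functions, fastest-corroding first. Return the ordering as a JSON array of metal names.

copper: T>10 °C ⇒ hinge -0.080·(21.9−10) = -0.9520
  sulphur-dioxide contribution → 0.354 μm/a
  chloride contribution → 1.319 μm/a
  total first-year rate 1.673 μm/a
  mass loss = 1.673 μm/a × 8.96 g/cm³ = 14.99 g·m⁻²·a⁻¹
zinc: T>10 °C ⇒ hinge -0.071·(21.9−10) = -0.8449
  sulphur-dioxide contribution → 0.4577 μm/a
  chloride contribution → 1.441 μm/a
  ⇒ r_corr(zinc) = 1.899 μm/a
  mass loss = 1.899 μm/a × 7.14 g/cm³ = 13.56 g·m⁻²·a⁻¹
Ordering by g·m⁻²·a⁻¹: copper (15) > zinc (13.6)

["copper", "zinc"]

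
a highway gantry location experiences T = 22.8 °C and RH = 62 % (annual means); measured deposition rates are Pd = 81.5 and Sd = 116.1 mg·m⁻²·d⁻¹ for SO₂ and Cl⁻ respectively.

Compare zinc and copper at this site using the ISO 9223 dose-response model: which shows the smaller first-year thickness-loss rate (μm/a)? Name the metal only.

zinc: f(T) = -0.071·(T−10) [T>10 °C] = -0.9088
  sulphur-dioxide contribution → 0.6243 μm/a
  chloride contribution → 3 μm/a
  total first-year rate 3.624 μm/a
copper: f(T) = -0.080·(T−10) [T>10 °C] = -1.0240
  sulphur-dioxide contribution → 0.2318 μm/a
  chloride contribution → 1.054 μm/a
  total first-year rate 1.286 μm/a
Ordering by μm/a: zinc (3.62) > copper (1.29)

copper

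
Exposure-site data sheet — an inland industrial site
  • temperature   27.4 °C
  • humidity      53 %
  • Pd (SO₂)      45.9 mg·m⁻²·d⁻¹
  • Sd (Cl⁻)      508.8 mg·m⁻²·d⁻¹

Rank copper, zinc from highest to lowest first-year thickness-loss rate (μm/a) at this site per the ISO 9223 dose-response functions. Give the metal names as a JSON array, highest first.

copper: f(T) = -0.080·(T−10) [T>10 °C] = -1.3920
  Pd branch = 0.0053·Pd^0.26·e^(0.059·RH+f) = 0.08125 μm/a
  Sd branch = 0.01025·Sd^0.27·e^(0.036·RH+0.049·T) = 1.423 μm/a
  sum: 0.08125 + 1.423 → r_corr = 1.504 μm/a
zinc: T>10 °C ⇒ hinge -0.071·(27.4−10) = -1.2354
  SO₂ term: 0.0129·45.9^0.44·exp(0.046·53-1.2354) = 0.2312
  Cl⁻ term: 0.0175·508.8^0.57·exp(0.008·53+0.085·27.4) = 9.58
  r_corr = 0.2312 + 9.58 = 9.812 μm/a
Ordering by μm/a: zinc (9.81) > copper (1.5)

["zinc", "copper"]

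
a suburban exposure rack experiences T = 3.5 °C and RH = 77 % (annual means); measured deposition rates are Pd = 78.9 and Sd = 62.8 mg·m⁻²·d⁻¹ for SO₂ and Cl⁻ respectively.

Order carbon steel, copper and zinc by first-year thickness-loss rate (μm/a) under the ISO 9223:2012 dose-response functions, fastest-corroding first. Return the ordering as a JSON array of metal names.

carbon steel: f(T) = +0.150·(T−10) [T≤10 °C] = -0.9750
  Pd branch = 1.77·Pd^0.52·e^(0.02·RH+f) = 30.19 μm/a
  Cl⁻ term: 0.102·62.8^0.62·exp(0.033·77+0.04·3.5) = 19.39
  r_corr = 30.19 + 19.39 = 49.58 μm/a
copper: f(T) = +0.126·(T−10) [T≤10 °C] = -0.8190
  SO₂ term: 0.0053·78.9^0.26·exp(0.059·77-0.8190) = 0.6836
  Sd branch = 0.01025·Sd^0.27·e^(0.036·RH+0.049·T) = 0.595 μm/a
  r_corr = 0.6836 + 0.595 = 1.279 μm/a
zinc: f(T) = +0.038·(T−10) [T≤10 °C] = -0.2470
  SO₂ term: 0.0129·78.9^0.44·exp(0.046·77-0.2470) = 2.379
  Cl⁻ term: 0.0175·62.8^0.57·exp(0.008·77+0.085·3.5) = 0.462
  r_corr = 2.379 + 0.462 = 2.84 μm/a
Ordering by μm/a: carbon steel (49.6) > zinc (2.84) > copper (1.28)

["carbon steel", "zinc", "copper"]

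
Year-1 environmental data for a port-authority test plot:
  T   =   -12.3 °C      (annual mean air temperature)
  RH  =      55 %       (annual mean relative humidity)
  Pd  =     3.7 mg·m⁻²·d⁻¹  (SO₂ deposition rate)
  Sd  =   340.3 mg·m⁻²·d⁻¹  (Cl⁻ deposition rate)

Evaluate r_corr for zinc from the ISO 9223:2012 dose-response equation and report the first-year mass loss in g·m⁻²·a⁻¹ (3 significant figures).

r_corr = 2.77 g·m⁻²·a⁻¹

zinc: f(T) = +0.038·(T−10) [T≤10 °C] = -0.8474
  sulphur-dioxide contribution → 0.1234 μm/a
  chloride contribution → 0.265 μm/a
  ⇒ r_corr(zinc) = 0.3884 μm/a
Convert to mass loss: 0.3884 μm/a × 7.14 g/cm³ = 2.773 g·m⁻²·a⁻¹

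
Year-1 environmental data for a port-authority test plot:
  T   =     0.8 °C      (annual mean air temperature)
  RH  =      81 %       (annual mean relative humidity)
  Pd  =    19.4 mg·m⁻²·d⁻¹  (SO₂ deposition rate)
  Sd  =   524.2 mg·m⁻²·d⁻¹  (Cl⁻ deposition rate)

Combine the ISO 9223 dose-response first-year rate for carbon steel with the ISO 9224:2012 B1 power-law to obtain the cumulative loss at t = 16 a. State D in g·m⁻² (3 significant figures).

carbon steel: T≤10 °C ⇒ hinge +0.150·(0.8−10) = -1.3800
  sulphur-dioxide contribution → 10.52 μm/a
  chloride contribution → 74.04 μm/a
  ⇒ r_corr(carbon steel) = 84.55 μm/a
Long-term exponent b (ISO 9224 Table 2, B1) = 0.523
  D(16) = 84.55 × 16^0.523 = 84.55 × 4.263 = 360.5 μm
  Mass loss = 360.5 μm × 7.85 g/cm³ = 2830 g·m⁻²

D(16) = 2.83e+03 g·m⁻²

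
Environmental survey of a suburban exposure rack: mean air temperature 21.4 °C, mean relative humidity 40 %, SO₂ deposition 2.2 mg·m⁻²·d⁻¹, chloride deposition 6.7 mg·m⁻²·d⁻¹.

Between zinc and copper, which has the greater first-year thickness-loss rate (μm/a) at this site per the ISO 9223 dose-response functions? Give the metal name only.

zinc

zinc: T>10 °C ⇒ hinge -0.071·(21.4−10) = -0.8094
  SO₂ term: 0.0129·2.2^0.44·exp(0.046·40-0.8094) = 0.05115
  Sd branch = 0.0175·Sd^0.57·e^(0.008·RH+0.085·T) = 0.4394 μm/a
  r_corr = 0.05115 + 0.4394 = 0.4905 μm/a
copper: f(T) = -0.080·(T−10) [T>10 °C] = -0.9120
  SO₂ term: 0.0053·2.2^0.26·exp(0.059·40-0.9120) = 0.02768
  Sd branch = 0.01025·Sd^0.27·e^(0.036·RH+0.049·T) = 0.2063 μm/a
  r_corr = 0.02768 + 0.2063 = 0.234 μm/a
Ordering by μm/a: zinc (0.491) > copper (0.234)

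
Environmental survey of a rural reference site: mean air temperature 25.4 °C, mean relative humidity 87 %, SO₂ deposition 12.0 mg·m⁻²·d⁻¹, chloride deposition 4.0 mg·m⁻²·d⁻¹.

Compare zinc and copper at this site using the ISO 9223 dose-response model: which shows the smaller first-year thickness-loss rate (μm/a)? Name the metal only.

zinc: T>10 °C ⇒ hinge -0.071·(25.4−10) = -1.0934
  sulphur-dioxide contribution → 0.7057 μm/a
  chloride contribution → 0.6701 μm/a
  total first-year rate 1.376 μm/a
copper: T>10 °C ⇒ hinge -0.080·(25.4−10) = -1.2320
  sulphur-dioxide contribution → 0.5001 μm/a
  chloride contribution → 1.186 μm/a
  ⇒ r_corr(copper) = 1.686 μm/a
Ordering by μm/a: copper (1.69) > zinc (1.38)

zinc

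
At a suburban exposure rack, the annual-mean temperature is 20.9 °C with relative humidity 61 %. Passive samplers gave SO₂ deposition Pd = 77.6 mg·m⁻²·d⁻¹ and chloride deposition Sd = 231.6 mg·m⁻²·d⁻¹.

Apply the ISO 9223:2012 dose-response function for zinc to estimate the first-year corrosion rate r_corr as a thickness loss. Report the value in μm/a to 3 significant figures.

zinc: f(T) = -0.071·(T−10) [T>10 °C] = -0.7739
  sulphur-dioxide contribution → 0.6678 μm/a
  chloride contribution → 3.753 μm/a
  total first-year rate 4.421 μm/a

r_corr = 4.42 μm/a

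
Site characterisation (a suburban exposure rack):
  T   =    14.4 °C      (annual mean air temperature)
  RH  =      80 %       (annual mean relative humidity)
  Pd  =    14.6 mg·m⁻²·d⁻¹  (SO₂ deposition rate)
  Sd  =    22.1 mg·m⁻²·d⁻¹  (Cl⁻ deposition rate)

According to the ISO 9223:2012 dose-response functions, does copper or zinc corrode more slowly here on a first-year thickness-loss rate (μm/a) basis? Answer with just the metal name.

copper

copper: f(T) = -0.080·(T−10) [T>10 °C] = -0.3520
  Pd branch = 0.0053·Pd^0.26·e^(0.059·RH+f) = 0.8395 μm/a
  Sd branch = 0.01025·Sd^0.27·e^(0.036·RH+0.049·T) = 0.8529 μm/a
  r_corr = 0.8395 + 0.8529 = 1.692 μm/a
zinc: f(T) = -0.071·(T−10) [T>10 °C] = -0.3124
  Pd branch = 0.0129·Pd^0.44·e^(0.046·RH+f) = 1.217 μm/a
  Cl⁻ term: 0.0175·22.1^0.57·exp(0.008·80+0.085·14.4) = 0.659
  r_corr = 1.217 + 0.659 = 1.876 μm/a
Ordering by μm/a: zinc (1.88) > copper (1.69)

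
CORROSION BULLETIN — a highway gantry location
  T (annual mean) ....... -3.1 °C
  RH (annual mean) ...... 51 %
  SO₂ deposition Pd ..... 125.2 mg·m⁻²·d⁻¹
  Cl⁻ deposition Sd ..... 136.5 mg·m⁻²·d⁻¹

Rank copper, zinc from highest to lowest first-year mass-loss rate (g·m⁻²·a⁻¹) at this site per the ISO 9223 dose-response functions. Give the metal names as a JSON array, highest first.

["zinc", "copper"]

copper: f(T) = +0.126·(T−10) [T≤10 °C] = -1.6506
  Pd branch = 0.0053·Pd^0.26·e^(0.059·RH+f) = 0.07238 μm/a
  Sd branch = 0.01025·Sd^0.27·e^(0.036·RH+0.049·T) = 0.2083 μm/a
  r_corr = 0.07238 + 0.2083 = 0.2806 μm/a
  mass loss = 0.2806 μm/a × 8.96 g/cm³ = 2.515 g·m⁻²·a⁻¹
zinc: T≤10 °C ⇒ hinge +0.038·(-3.1−10) = -0.4978
  SO₂ term: 0.0129·125.2^0.44·exp(0.046·51-0.4978) = 0.6858
  Sd branch = 0.0175·Sd^0.57·e^(0.008·RH+0.085·T) = 0.3333 μm/a
  sum: 0.6858 + 0.3333 → r_corr = 1.019 μm/a
  mass loss = 1.019 μm/a × 7.14 g/cm³ = 7.276 g·m⁻²·a⁻¹
Ordering by g·m⁻²·a⁻¹: zinc (7.28) > copper (2.51)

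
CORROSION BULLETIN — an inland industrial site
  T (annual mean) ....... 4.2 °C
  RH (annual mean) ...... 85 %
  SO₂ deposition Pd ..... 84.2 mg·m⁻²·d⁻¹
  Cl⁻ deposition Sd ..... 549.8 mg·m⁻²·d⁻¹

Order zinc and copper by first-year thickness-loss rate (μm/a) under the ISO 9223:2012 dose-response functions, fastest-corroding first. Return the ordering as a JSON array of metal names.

["zinc", "copper"]

zinc: temperature factor f = +0.038·(-5.8) = -0.2204
  Pd branch = 0.0129·Pd^0.44·e^(0.046·RH+f) = 3.632 μm/a
  Sd branch = 0.0175·Sd^0.57·e^(0.008·RH+0.085·T) = 1.8 μm/a
  sum: 3.632 + 1.8 → r_corr = 5.432 μm/a
copper: f(T) = +0.126·(T−10) [T≤10 °C] = -0.7308
  Pd branch = 0.0053·Pd^0.26·e^(0.059·RH+f) = 1.217 μm/a
  Sd branch = 0.01025·Sd^0.27·e^(0.036·RH+0.049·T) = 1.475 μm/a
  r_corr = 1.217 + 1.475 = 2.693 μm/a
Ordering by μm/a: zinc (5.43) > copper (2.69)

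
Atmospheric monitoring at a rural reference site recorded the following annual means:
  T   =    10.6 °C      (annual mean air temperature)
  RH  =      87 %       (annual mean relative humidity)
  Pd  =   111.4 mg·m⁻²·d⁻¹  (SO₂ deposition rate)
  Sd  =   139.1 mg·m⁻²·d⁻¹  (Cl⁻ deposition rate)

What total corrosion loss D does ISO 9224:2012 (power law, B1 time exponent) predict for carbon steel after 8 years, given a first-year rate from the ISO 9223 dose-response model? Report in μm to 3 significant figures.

D(8) = 510 μm

carbon steel: f(T) = -0.054·(T−10) [T>10 °C] = -0.0324
  SO₂ term: 1.77·111.4^0.52·exp(0.02·87-0.0324) = 113.2
  Sd branch = 0.102·Sd^0.62·e^(0.033·RH+0.04·T) = 58.68 μm/a
  sum: 113.2 + 58.68 → r_corr = 171.9 μm/a
Long-term exponent b (ISO 9224 Table 2, B1) = 0.523
  D(8) = 171.9 × 8^0.523 = 171.9 × 2.967 = 510 μm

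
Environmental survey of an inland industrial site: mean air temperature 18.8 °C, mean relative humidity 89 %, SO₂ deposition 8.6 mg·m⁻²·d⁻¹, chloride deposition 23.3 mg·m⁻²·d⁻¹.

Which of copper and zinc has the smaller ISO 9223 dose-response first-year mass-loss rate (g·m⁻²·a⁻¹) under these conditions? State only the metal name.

zinc

copper: T>10 °C ⇒ hinge -0.080·(18.8−10) = -0.7040
  Pd branch = 0.0053·Pd^0.26·e^(0.059·RH+f) = 0.8749 μm/a
  Cl⁻ term: 0.01025·23.3^0.27·exp(0.036·89+0.049·18.8) = 1.484
  r_corr = 0.8749 + 1.484 = 2.359 μm/a
  mass loss = 2.359 μm/a × 8.96 g/cm³ = 21.14 g·m⁻²·a⁻¹
zinc: f(T) = -0.071·(T−10) [T>10 °C] = -0.6248
  Pd branch = 0.0129·Pd^0.44·e^(0.046·RH+f) = 1.068 μm/a
  Sd branch = 0.0175·Sd^0.57·e^(0.008·RH+0.085·T) = 1.061 μm/a
  r_corr = 1.068 + 1.061 = 2.128 μm/a
  mass loss = 2.128 μm/a × 7.14 g/cm³ = 15.2 g·m⁻²·a⁻¹
Ordering by g·m⁻²·a⁻¹: copper (21.1) > zinc (15.2)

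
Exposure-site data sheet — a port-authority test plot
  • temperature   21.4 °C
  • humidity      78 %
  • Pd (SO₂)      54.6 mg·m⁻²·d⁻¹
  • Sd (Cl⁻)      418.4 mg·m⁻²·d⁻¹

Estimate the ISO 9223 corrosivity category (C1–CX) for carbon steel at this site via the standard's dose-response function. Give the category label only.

C5

carbon steel: temperature factor f = -0.054·(11.4) = -0.6156
  sulphur-dioxide contribution → 36.43 μm/a
  chloride contribution → 132.9 μm/a
  total first-year rate 169.4 μm/a
ISO 9223 Table 2 (carbon steel): 80 < 169 ≤ 200 μm/a ⇒ C5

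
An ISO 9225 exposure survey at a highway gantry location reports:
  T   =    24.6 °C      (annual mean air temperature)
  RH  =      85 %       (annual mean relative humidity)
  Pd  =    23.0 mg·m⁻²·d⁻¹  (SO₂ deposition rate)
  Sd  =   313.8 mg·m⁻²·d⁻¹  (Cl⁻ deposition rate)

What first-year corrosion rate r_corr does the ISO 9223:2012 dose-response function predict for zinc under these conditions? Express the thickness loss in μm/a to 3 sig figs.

r_corr = 8.31 μm/a

zinc: f(T) = -0.071·(T−10) [T>10 °C] = -1.0366
  sulphur-dioxide contribution → 0.9071 μm/a
  chloride contribution → 7.406 μm/a
  total first-year rate 8.313 μm/a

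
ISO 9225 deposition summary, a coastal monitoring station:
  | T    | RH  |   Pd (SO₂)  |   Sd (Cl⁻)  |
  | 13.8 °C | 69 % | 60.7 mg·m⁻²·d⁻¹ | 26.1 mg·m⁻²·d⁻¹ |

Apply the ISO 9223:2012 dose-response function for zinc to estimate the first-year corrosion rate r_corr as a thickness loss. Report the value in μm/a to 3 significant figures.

r_corr = 2.06 μm/a

zinc: temperature factor f = -0.071·(3.8) = -0.2698
  sulphur-dioxide contribution → 1.434 μm/a
  chloride contribution → 0.6305 μm/a
  total first-year rate 2.064 μm/a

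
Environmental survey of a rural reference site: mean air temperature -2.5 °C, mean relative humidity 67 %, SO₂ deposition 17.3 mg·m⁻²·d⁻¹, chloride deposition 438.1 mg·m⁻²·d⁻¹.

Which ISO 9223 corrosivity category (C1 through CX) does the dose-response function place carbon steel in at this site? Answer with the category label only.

carbon steel: f(T) = +0.150·(T−10) [T≤10 °C] = -1.8750
  SO₂ term: 1.77·17.3^0.52·exp(0.02·67-1.8750) = 4.565
  Cl⁻ term: 0.102·438.1^0.62·exp(0.033·67+0.04·-2.5) = 36.57
  sum: 4.565 + 36.57 → r_corr = 41.14 μm/a
ISO 9223 Table 2 (carbon steel): 25 < 41.1 ≤ 50 μm/a ⇒ C3

C3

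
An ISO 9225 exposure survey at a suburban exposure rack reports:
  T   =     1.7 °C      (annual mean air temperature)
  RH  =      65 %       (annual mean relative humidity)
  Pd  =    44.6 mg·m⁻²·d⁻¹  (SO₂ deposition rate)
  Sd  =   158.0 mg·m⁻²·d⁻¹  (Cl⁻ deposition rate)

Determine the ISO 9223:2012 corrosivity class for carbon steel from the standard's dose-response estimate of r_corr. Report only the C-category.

carbon steel: temperature factor f = +0.150·(-8.3) = -1.2450
  sulphur-dioxide contribution → 13.47 μm/a
  chloride contribution → 21.52 μm/a
  ⇒ r_corr(carbon steel) = 35 μm/a
35 μm/a falls in (25, 50] for carbon steel → category C3

C3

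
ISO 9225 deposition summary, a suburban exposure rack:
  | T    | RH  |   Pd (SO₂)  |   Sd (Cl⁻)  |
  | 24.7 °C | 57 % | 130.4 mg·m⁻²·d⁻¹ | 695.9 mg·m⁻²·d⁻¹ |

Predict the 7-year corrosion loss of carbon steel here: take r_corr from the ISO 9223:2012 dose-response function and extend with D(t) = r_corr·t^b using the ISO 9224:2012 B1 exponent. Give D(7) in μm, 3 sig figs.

D(7) = 375 μm

carbon steel: T>10 °C ⇒ hinge -0.054·(24.7−10) = -0.7938
  Pd branch = 1.77·Pd^0.52·e^(0.02·RH+f) = 31.5 μm/a
  Sd branch = 0.102·Sd^0.62·e^(0.033·RH+0.04·T) = 104 μm/a
  sum: 31.5 + 104 → r_corr = 135.5 μm/a
Long-term exponent b (ISO 9224 Table 2, B1) = 0.523
  D(7) = 135.5 × 7^0.523 = 135.5 × 2.767 = 374.9 μm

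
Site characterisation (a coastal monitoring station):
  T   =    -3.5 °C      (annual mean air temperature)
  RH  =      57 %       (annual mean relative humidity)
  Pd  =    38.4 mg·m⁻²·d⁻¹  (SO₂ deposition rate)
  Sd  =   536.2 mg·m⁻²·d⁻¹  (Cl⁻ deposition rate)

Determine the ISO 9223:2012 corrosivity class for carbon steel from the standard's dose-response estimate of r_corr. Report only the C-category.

carbon steel: f(T) = +0.150·(T−10) [T≤10 °C] = -2.0250
  Pd branch = 1.77·Pd^0.52·e^(0.02·RH+f) = 4.869 μm/a
  Cl⁻ term: 0.102·536.2^0.62·exp(0.033·57+0.04·-3.5) = 28.63
  r_corr = 4.869 + 28.63 = 33.5 μm/a
33.5 μm/a falls in (25, 50] for carbon steel → category C3

C3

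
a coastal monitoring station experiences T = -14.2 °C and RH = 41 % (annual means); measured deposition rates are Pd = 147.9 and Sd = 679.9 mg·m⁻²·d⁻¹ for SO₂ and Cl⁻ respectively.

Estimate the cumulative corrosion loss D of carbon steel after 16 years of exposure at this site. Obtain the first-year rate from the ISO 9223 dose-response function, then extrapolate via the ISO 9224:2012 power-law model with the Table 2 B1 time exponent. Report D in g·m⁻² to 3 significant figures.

D(16) = 475 g·m⁻²

carbon steel: T≤10 °C ⇒ hinge +0.150·(-14.2−10) = -3.6300
  SO₂ term: 1.77·147.9^0.52·exp(0.02·41-3.6300) = 1.432
  Sd branch = 0.102·Sd^0.62·e^(0.033·RH+0.04·T) = 12.75 μm/a
  r_corr = 1.432 + 12.75 = 14.19 μm/a
ISO 9224: D(t) = r_corr · t^b with b = 0.523 (carbon steel, B1)
  D(16) = 14.19 × 16^0.523 = 14.19 × 4.263 = 60.48 μm
  Mass loss = 60.48 μm × 7.85 g/cm³ = 474.8 g·m⁻²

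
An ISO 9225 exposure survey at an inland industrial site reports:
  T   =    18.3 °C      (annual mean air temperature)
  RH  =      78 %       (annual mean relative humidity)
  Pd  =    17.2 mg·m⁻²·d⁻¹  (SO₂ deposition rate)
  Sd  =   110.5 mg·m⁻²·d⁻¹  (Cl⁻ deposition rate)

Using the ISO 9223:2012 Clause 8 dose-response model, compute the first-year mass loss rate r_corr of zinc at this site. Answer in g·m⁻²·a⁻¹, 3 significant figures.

zinc: temperature factor f = -0.071·(8.3) = -0.5893
  Pd branch = 0.0129·Pd^0.44·e^(0.046·RH+f) = 0.9048 μm/a
  Cl⁻ term: 0.0175·110.5^0.57·exp(0.008·78+0.085·18.3) = 2.261
  sum: 0.9048 + 2.261 → r_corr = 3.166 μm/a
Convert to mass loss: 3.166 μm/a × 7.14 g/cm³ = 22.6 g·m⁻²·a⁻¹

r_corr = 22.6 g·m⁻²·a⁻¹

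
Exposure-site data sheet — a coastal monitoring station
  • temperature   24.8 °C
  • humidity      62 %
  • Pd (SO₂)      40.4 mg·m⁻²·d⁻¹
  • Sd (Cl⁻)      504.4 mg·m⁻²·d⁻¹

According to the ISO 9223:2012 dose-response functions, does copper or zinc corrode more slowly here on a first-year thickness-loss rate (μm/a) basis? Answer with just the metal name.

copper

copper: f(T) = -0.080·(T−10) [T>10 °C] = -1.1840
  Pd branch = 0.0053·Pd^0.26·e^(0.059·RH+f) = 0.1646 μm/a
  Sd branch = 0.01025·Sd^0.27·e^(0.036·RH+0.049·T) = 1.728 μm/a
  r_corr = 0.1646 + 1.728 = 1.893 μm/a
zinc: T>10 °C ⇒ hinge -0.071·(24.8−10) = -1.0508
  SO₂ term: 0.0129·40.4^0.44·exp(0.046·62-1.0508) = 0.3978
  Sd branch = 0.0175·Sd^0.57·e^(0.008·RH+0.085·T) = 8.213 μm/a
  sum: 0.3978 + 8.213 → r_corr = 8.611 μm/a
Ordering by μm/a: zinc (8.61) > copper (1.89)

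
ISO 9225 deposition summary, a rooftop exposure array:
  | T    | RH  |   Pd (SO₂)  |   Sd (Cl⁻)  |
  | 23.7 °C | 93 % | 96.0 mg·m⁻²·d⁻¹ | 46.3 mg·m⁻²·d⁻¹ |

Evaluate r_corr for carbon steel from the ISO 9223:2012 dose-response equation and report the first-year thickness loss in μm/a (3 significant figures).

r_corr = 119 μm/a

carbon steel: f(T) = -0.054·(T−10) [T>10 °C] = -0.7398
  Pd branch = 1.77·Pd^0.52·e^(0.02·RH+f) = 58.24 μm/a
  Sd branch = 0.102·Sd^0.62·e^(0.033·RH+0.04·T) = 61.07 μm/a
  r_corr = 58.24 + 61.07 = 119.3 μm/a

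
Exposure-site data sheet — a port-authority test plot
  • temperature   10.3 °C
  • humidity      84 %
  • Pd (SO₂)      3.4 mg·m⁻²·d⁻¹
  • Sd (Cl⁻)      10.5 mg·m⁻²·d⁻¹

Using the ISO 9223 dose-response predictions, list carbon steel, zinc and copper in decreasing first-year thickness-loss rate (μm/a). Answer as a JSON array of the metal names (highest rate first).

["carbon steel", "copper", "zinc"]

carbon steel: T>10 °C ⇒ hinge -0.054·(10.3−10) = -0.0162
  sulphur-dioxide contribution → 17.66 μm/a
  chloride contribution → 10.58 μm/a
  total first-year rate 28.24 μm/a
zinc: f(T) = -0.071·(T−10) [T>10 °C] = -0.0213
  sulphur-dioxide contribution → 1.031 μm/a
  chloride contribution → 0.3142 μm/a
  ⇒ r_corr(zinc) = 1.345 μm/a
copper: T>10 °C ⇒ hinge -0.080·(10.3−10) = -0.0240
  sulphur-dioxide contribution → 1.01 μm/a
  chloride contribution → 0.6591 μm/a
  ⇒ r_corr(copper) = 1.669 μm/a
Ordering by μm/a: carbon steel (28.2) > copper (1.67) > zinc (1.35)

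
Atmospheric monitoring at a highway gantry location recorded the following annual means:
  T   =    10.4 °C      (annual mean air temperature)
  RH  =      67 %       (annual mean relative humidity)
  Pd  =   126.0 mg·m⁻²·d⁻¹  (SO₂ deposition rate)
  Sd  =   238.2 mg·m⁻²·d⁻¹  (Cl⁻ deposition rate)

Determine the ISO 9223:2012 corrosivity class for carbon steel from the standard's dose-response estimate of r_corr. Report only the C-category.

carbon steel: T>10 °C ⇒ hinge -0.054·(10.4−10) = -0.0216
  Pd branch = 1.77·Pd^0.52·e^(0.02·RH+f) = 81.8 μm/a
  Sd branch = 0.102·Sd^0.62·e^(0.033·RH+0.04·T) = 41.99 μm/a
  sum: 81.8 + 41.99 → r_corr = 123.8 μm/a
ISO 9223 Table 2 (carbon steel): 80 < 124 ≤ 200 μm/a ⇒ C5

C5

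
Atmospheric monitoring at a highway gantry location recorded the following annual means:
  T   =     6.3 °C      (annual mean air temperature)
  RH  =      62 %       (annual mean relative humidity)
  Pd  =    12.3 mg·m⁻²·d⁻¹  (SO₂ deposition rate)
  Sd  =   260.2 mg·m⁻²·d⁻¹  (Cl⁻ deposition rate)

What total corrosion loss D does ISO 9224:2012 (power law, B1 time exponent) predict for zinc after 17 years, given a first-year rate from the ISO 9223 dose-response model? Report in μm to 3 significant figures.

D(17) = 17.6 μm

zinc: temperature factor f = +0.038·(-3.7) = -0.1406
  SO₂ term: 0.0129·12.3^0.44·exp(0.046·62-0.1406) = 0.5857
  Cl⁻ term: 0.0175·260.2^0.57·exp(0.008·62+0.085·6.3) = 1.169
  sum: 0.5857 + 1.169 → r_corr = 1.755 μm/a
Long-term exponent b (ISO 9224 Table 2, B1) = 0.813
  D(17) = 1.755 × 17^0.813 = 1.755 × 10.01 = 17.56 μm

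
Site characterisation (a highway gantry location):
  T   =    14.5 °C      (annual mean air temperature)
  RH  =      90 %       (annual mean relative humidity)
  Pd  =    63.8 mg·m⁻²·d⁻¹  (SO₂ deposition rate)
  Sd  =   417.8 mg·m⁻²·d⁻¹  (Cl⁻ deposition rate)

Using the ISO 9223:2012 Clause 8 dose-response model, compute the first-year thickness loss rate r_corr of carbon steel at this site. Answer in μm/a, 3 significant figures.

r_corr = 223 μm/a

carbon steel: temperature factor f = -0.054·(4.5) = -0.2430
  Pd branch = 1.77·Pd^0.52·e^(0.02·RH+f) = 72.89 μm/a
  Sd branch = 0.102·Sd^0.62·e^(0.033·RH+0.04·T) = 149.7 μm/a
  sum: 72.89 + 149.7 → r_corr = 222.6 μm/a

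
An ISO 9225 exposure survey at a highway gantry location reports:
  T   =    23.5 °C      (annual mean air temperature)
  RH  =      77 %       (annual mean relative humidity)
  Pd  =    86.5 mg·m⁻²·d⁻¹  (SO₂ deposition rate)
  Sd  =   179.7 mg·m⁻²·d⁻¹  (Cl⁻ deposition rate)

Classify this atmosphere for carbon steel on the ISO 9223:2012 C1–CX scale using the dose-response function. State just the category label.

carbon steel: temperature factor f = -0.054·(13.5) = -0.7290
  sulphur-dioxide contribution → 40.5 μm/a
  chloride contribution → 82.83 μm/a
  total first-year rate 123.3 μm/a
123 μm/a falls in (80, 200] for carbon steel → category C5

C5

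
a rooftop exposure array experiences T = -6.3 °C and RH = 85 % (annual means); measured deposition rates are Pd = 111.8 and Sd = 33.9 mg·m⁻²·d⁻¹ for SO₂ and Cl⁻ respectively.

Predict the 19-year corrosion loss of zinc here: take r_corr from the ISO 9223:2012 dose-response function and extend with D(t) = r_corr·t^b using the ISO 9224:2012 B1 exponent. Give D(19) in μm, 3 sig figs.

zinc: temperature factor f = +0.038·(-16.3) = -0.6194
  Pd branch = 0.0129·Pd^0.44·e^(0.046·RH+f) = 2.761 μm/a
  Cl⁻ term: 0.0175·33.9^0.57·exp(0.008·85+0.085·-6.3) = 0.1507
  r_corr = 2.761 + 0.1507 = 2.911 μm/a
ISO 9224: D(t) = r_corr · t^b with b = 0.813 (zinc, B1)
  D(19) = 2.911 × 19^0.813 = 2.911 × 10.96 = 31.89 μm

D(19) = 31.9 μm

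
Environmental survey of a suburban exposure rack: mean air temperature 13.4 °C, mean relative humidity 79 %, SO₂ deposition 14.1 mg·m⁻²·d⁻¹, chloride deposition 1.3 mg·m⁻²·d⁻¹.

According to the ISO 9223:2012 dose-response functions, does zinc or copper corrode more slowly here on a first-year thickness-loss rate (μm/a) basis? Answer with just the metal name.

zinc: temperature factor f = -0.071·(3.4) = -0.2414
  SO₂ term: 0.0129·14.1^0.44·exp(0.046·79-0.2414) = 1.229
  Cl⁻ term: 0.0175·1.3^0.57·exp(0.008·79+0.085·13.4) = 0.1194
  sum: 1.229 + 0.1194 → r_corr = 1.349 μm/a
copper: T>10 °C ⇒ hinge -0.080·(13.4−10) = -0.2720
  SO₂ term: 0.0053·14.1^0.26·exp(0.059·79-0.2720) = 0.8496
  Cl⁻ term: 0.01025·1.3^0.27·exp(0.036·79+0.049·13.4) = 0.3646
  sum: 0.8496 + 0.3646 → r_corr = 1.214 μm/a
Ordering by μm/a: zinc (1.35) > copper (1.21)

copper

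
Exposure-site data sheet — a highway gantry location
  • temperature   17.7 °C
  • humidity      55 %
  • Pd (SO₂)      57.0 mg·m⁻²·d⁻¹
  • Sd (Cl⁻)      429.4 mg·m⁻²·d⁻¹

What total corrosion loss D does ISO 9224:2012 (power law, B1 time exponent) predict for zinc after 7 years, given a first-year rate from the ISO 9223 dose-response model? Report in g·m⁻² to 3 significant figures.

zinc: temperature factor f = -0.071·(7.7) = -0.5467
  SO₂ term: 0.0129·57.0^0.44·exp(0.046·55-0.5467) = 0.5553
  Sd branch = 0.0175·Sd^0.57·e^(0.008·RH+0.085·T) = 3.875 μm/a
  r_corr = 0.5553 + 3.875 = 4.43 μm/a
Long-term exponent b (ISO 9224 Table 2, B1) = 0.813
  D(7) = 4.43 × 7^0.813 = 4.43 × 4.865 = 21.55 μm
  Mass loss = 21.55 μm × 7.14 g/cm³ = 153.9 g·m⁻²

D(7) = 154 g·m⁻²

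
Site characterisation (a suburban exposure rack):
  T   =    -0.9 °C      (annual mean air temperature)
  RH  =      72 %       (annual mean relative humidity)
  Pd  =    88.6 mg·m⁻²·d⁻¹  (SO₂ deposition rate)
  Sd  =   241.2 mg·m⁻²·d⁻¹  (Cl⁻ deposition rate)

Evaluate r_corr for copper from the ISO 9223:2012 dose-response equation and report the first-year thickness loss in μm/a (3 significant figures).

r_corr = 0.877 μm/a

copper: T≤10 °C ⇒ hinge +0.126·(-0.9−10) = -1.3734
  SO₂ term: 0.0053·88.6^0.26·exp(0.059·72-1.3734) = 0.3013
  Sd branch = 0.01025·Sd^0.27·e^(0.036·RH+0.049·T) = 0.5761 μm/a
  sum: 0.3013 + 0.5761 → r_corr = 0.8774 μm/a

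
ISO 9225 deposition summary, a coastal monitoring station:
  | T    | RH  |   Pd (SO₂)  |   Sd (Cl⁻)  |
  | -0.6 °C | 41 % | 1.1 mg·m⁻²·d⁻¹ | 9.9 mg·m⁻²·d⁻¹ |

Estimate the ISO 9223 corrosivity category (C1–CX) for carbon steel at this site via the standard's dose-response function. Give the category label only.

C2

carbon steel: temperature factor f = +0.150·(-10.6) = -1.5900
  SO₂ term: 1.77·1.1^0.52·exp(0.02·41-1.5900) = 0.8612
  Cl⁻ term: 0.102·9.9^0.62·exp(0.033·41+0.04·-0.6) = 1.596
  r_corr = 0.8612 + 1.596 = 2.457 μm/a
ISO 9223 Table 2 (carbon steel): 1.3 < 2.46 ≤ 25 μm/a ⇒ C2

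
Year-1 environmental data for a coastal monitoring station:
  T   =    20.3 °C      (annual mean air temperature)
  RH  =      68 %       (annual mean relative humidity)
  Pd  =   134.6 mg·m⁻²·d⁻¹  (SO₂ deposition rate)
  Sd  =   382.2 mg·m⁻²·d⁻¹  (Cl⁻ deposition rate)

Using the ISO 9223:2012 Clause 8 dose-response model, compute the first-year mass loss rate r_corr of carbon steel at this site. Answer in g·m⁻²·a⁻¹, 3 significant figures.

carbon steel: T>10 °C ⇒ hinge -0.054·(20.3−10) = -0.5562
  Pd branch = 1.77·Pd^0.52·e^(0.02·RH+f) = 50.6 μm/a
  Sd branch = 0.102·Sd^0.62·e^(0.033·RH+0.04·T) = 86.46 μm/a
  r_corr = 50.6 + 86.46 = 137.1 μm/a
Convert to mass loss: 137.1 μm/a × 7.85 g/cm³ = 1076 g·m⁻²·a⁻¹

r_corr = 1.08e+03 g·m⁻²·a⁻¹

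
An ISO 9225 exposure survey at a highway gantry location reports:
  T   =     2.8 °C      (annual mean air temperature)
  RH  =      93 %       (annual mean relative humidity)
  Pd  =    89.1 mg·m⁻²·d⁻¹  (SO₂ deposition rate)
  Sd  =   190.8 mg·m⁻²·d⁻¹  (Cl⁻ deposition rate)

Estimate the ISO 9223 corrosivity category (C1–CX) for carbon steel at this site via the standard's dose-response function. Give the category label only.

carbon steel: f(T) = +0.150·(T−10) [T≤10 °C] = -1.0800
  sulphur-dioxide contribution → 39.87 μm/a
  chloride contribution → 63.69 μm/a
  total first-year rate 103.6 μm/a
ISO 9223 Table 2 (carbon steel): 80 < 104 ≤ 200 μm/a ⇒ C5

C5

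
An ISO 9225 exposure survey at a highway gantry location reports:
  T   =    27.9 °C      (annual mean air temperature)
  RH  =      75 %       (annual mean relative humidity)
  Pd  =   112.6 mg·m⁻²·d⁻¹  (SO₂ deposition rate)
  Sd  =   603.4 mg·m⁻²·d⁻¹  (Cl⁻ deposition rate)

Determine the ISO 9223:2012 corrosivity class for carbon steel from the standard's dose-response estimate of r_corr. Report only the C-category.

carbon steel: f(T) = -0.054·(T−10) [T>10 °C] = -0.9666
  SO₂ term: 1.77·112.6^0.52·exp(0.02·75-0.9666) = 35.19
  Sd branch = 0.102·Sd^0.62·e^(0.033·RH+0.04·T) = 195.9 μm/a
  sum: 35.19 + 195.9 → r_corr = 231.1 μm/a
231 μm/a falls in (200, 700] for carbon steel → category CX

CX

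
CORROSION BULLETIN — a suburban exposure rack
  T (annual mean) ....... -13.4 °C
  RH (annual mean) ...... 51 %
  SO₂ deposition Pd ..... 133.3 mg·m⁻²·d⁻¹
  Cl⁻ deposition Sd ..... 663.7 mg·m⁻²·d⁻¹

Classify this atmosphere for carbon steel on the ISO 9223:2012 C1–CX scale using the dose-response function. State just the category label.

C2

carbon steel: temperature factor f = +0.150·(-23.4) = -3.5100
  Pd branch = 1.77·Pd^0.52·e^(0.02·RH+f) = 1.868 μm/a
  Cl⁻ term: 0.102·663.7^0.62·exp(0.033·51+0.04·-13.4) = 18.05
  sum: 1.868 + 18.05 → r_corr = 19.91 μm/a
19.9 μm/a falls in (1.3, 25] for carbon steel → category C2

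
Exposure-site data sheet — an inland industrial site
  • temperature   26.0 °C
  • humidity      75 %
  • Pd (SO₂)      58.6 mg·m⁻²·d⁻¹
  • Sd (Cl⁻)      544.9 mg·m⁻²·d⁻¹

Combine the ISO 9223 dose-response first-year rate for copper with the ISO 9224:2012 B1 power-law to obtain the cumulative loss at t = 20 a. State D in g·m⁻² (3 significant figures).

copper: f(T) = -0.080·(T−10) [T>10 °C] = -1.2800
  sulphur-dioxide contribution → 0.3546 μm/a
  chloride contribution → 2.988 μm/a
  ⇒ r_corr(copper) = 3.343 μm/a
ISO 9224: D(t) = r_corr · t^b with b = 0.667 (copper, B1)
  D(20) = 3.343 × 20^0.667 = 3.343 × 7.375 = 24.66 μm
  Mass loss = 24.66 μm × 8.96 g/cm³ = 220.9 g·m⁻²

D(20) = 221 g·m⁻²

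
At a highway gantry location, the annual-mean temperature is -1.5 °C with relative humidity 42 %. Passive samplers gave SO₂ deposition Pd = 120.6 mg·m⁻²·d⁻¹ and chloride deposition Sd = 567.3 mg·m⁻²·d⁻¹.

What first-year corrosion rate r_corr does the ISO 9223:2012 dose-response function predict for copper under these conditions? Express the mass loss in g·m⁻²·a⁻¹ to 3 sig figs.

copper: T≤10 °C ⇒ hinge +0.126·(-1.5−10) = -1.4490
  SO₂ term: 0.0053·120.6^0.26·exp(0.059·42-1.4490) = 0.05156
  Sd branch = 0.01025·Sd^0.27·e^(0.036·RH+0.049·T) = 0.2393 μm/a
  sum: 0.05156 + 0.2393 → r_corr = 0.2909 μm/a
Convert to mass loss: 0.2909 μm/a × 8.96 g/cm³ = 2.606 g·m⁻²·a⁻¹

r_corr = 2.61 g·m⁻²·a⁻¹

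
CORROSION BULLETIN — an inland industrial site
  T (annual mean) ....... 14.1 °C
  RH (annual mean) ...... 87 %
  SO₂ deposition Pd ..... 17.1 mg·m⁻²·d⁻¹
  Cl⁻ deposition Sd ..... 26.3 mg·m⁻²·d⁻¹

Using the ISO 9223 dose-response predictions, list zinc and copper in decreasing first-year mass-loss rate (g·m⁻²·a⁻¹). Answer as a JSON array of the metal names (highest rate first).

zinc: T>10 °C ⇒ hinge -0.071·(14.1−10) = -0.2911
  Pd branch = 0.0129·Pd^0.44·e^(0.046·RH+f) = 1.84 μm/a
  Cl⁻ term: 0.0175·26.3^0.57·exp(0.008·87+0.085·14.1) = 0.7502
  r_corr = 1.84 + 0.7502 = 2.59 μm/a
  mass loss = 2.59 μm/a × 7.14 g/cm³ = 18.49 g·m⁻²·a⁻¹
copper: f(T) = -0.080·(T−10) [T>10 °C] = -0.3280
  SO₂ term: 0.0053·17.1^0.26·exp(0.059·87-0.3280) = 1.354
  Cl⁻ term: 0.01025·26.3^0.27·exp(0.036·87+0.049·14.1) = 1.133
  sum: 1.354 + 1.133 → r_corr = 2.487 μm/a
  mass loss = 2.487 μm/a × 8.96 g/cm³ = 22.29 g·m⁻²·a⁻¹
Ordering by g·m⁻²·a⁻¹: copper (22.3) > zinc (18.5)

["copper", "zinc"]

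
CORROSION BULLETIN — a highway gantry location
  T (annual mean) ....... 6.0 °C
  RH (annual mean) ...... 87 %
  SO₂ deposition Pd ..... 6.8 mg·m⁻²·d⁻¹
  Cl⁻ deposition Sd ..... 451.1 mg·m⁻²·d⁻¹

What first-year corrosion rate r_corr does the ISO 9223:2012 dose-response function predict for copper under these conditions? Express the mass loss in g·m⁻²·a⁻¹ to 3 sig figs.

r_corr = 22.7 g·m⁻²·a⁻¹

copper: f(T) = +0.126·(T−10) [T≤10 °C] = -0.5040
  sulphur-dioxide contribution → 0.8935 μm/a
  chloride contribution → 1.642 μm/a
  total first-year rate 2.535 μm/a
Convert to mass loss: 2.535 μm/a × 8.96 g/cm³ = 22.71 g·m⁻²·a⁻¹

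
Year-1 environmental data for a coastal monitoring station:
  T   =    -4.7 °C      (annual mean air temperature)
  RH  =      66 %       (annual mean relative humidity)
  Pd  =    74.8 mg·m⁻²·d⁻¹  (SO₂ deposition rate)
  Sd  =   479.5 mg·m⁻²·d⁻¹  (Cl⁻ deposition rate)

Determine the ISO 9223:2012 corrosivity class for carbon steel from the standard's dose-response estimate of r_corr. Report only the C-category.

C3

carbon steel: f(T) = +0.150·(T−10) [T≤10 °C] = -2.2050
  sulphur-dioxide contribution → 6.887 μm/a
  chloride contribution → 34.27 μm/a
  total first-year rate 41.16 μm/a
41.2 μm/a falls in (25, 50] for carbon steel → category C3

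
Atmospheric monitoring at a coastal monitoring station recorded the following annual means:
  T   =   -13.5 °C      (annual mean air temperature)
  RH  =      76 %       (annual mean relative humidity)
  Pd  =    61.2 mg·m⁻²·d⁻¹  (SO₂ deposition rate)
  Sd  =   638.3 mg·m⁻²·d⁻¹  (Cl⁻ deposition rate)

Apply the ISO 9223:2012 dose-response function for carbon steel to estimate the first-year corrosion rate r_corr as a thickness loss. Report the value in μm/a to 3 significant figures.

carbon steel: f(T) = +0.150·(T−10) [T≤10 °C] = -3.5250
  Pd branch = 1.77·Pd^0.52·e^(0.02·RH+f) = 2.025 μm/a
  Sd branch = 0.102·Sd^0.62·e^(0.033·RH+0.04·T) = 40.03 μm/a
  r_corr = 2.025 + 40.03 = 42.06 μm/a

r_corr = 42.1 μm/a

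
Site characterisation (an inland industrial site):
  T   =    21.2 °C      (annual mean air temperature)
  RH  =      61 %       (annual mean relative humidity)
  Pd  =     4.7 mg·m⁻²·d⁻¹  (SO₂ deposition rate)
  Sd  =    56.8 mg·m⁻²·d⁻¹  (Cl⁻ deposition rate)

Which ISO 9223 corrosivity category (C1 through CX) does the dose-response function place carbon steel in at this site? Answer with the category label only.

carbon steel: temperature factor f = -0.054·(11.2) = -0.6048
  sulphur-dioxide contribution → 7.322 μm/a
  chloride contribution → 21.82 μm/a
  total first-year rate 29.14 μm/a
29.1 μm/a falls in (25, 50] for carbon steel → category C3

C3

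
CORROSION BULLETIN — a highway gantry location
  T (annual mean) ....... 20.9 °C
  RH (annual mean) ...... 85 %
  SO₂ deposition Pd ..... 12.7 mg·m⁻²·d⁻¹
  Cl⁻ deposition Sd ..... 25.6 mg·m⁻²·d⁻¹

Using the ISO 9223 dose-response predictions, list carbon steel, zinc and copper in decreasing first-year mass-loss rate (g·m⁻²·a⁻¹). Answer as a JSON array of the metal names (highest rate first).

["carbon steel", "copper", "zinc"]

carbon steel: temperature factor f = -0.054·(10.9) = -0.5886
  sulphur-dioxide contribution → 20.17 μm/a
  chloride contribution → 29.04 μm/a
  total first-year rate 49.2 μm/a
  mass loss = 49.2 μm/a × 7.85 g/cm³ = 386.3 g·m⁻²·a⁻¹
zinc: T>10 °C ⇒ hinge -0.071·(20.9−10) = -0.7739
  sulphur-dioxide contribution → 0.9084 μm/a
  chloride contribution → 1.296 μm/a
  total first-year rate 2.204 μm/a
  mass loss = 2.204 μm/a × 7.14 g/cm³ = 15.74 g·m⁻²·a⁻¹
copper: f(T) = -0.080·(T−10) [T>10 °C] = -0.8720
  sulphur-dioxide contribution → 0.6465 μm/a
  chloride contribution → 1.461 μm/a
  ⇒ r_corr(copper) = 2.107 μm/a
  mass loss = 2.107 μm/a × 8.96 g/cm³ = 18.88 g·m⁻²·a⁻¹
Ordering by g·m⁻²·a⁻¹: carbon steel (386) > copper (18.9) > zinc (15.7)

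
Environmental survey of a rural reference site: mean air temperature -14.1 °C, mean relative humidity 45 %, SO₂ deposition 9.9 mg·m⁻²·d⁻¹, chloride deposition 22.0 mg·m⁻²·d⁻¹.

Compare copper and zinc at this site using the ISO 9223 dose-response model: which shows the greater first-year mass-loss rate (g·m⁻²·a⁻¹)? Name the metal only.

copper: temperature factor f = +0.126·(-24.1) = -3.0366
  SO₂ term: 0.0053·9.9^0.26·exp(0.059·45-3.0366) = 0.006568
  Cl⁻ term: 0.01025·22.0^0.27·exp(0.036·45+0.049·-14.1) = 0.0598
  sum: 0.006568 + 0.0598 → r_corr = 0.06636 μm/a
  mass loss = 0.06636 μm/a × 8.96 g/cm³ = 0.5946 g·m⁻²·a⁻¹
zinc: temperature factor f = +0.038·(-24.1) = -0.9158
  SO₂ term: 0.0129·9.9^0.44·exp(0.046·45-0.9158) = 0.1122
  Sd branch = 0.0175·Sd^0.57·e^(0.008·RH+0.085·T) = 0.04406 μm/a
  r_corr = 0.1122 + 0.04406 = 0.1562 μm/a
  mass loss = 0.1562 μm/a × 7.14 g/cm³ = 1.116 g·m⁻²·a⁻¹
Ordering by g·m⁻²·a⁻¹: zinc (1.12) > copper (0.595)

zinc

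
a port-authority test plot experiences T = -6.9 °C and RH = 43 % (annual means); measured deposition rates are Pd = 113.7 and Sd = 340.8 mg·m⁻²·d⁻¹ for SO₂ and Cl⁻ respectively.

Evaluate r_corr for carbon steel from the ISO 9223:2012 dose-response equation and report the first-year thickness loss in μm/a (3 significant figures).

carbon steel: temperature factor f = +0.150·(-16.9) = -2.5350
  SO₂ term: 1.77·113.7^0.52·exp(0.02·43-2.5350) = 3.886
  Cl⁻ term: 0.102·340.8^0.62·exp(0.033·43+0.04·-6.9) = 11.89
  r_corr = 3.886 + 11.89 = 15.78 μm/a

r_corr = 15.8 μm/a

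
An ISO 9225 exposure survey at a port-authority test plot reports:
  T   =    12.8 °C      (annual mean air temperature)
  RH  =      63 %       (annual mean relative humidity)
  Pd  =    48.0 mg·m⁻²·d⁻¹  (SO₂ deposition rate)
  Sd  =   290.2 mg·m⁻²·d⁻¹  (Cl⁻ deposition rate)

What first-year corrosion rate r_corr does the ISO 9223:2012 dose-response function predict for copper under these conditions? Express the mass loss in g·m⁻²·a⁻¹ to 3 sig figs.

copper: f(T) = -0.080·(T−10) [T>10 °C] = -0.2240
  Pd branch = 0.0053·Pd^0.26·e^(0.059·RH+f) = 0.4769 μm/a
  Sd branch = 0.01025·Sd^0.27·e^(0.036·RH+0.049·T) = 0.8571 μm/a
  r_corr = 0.4769 + 0.8571 = 1.334 μm/a
Convert to mass loss: 1.334 μm/a × 8.96 g/cm³ = 11.95 g·m⁻²·a⁻¹

r_corr = 12.0 g·m⁻²·a⁻¹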